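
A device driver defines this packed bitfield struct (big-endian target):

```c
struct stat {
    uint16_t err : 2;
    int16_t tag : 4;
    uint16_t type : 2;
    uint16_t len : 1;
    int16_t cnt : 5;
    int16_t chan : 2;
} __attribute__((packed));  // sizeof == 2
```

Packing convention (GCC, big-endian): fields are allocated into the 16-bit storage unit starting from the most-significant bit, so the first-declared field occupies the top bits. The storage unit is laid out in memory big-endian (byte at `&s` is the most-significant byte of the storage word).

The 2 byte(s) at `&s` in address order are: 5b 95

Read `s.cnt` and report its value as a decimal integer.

[0]=0x5b [1]=0x95 (big-endian) → word 0x5b95
err:2 @ bit 14 → (0x5b95>>14)&0x3 = 0x1
tag:4 @ bit 10 → (0x5b95>>10)&0xf = 0x6
type:2 @ bit 8 → (0x5b95>>8)&0x3 = 0x3
len:1 @ bit 7 → (0x5b95>>7)&0x1 = 0x1
cnt:5 @ bit 2 → (0x5b95>>2)&0x1f = 0x5  ←
chan:2 @ bit 0 → (0x5b95>>0)&0x3 = 0x1
cnt signed 5b, MSB=0: value = 5

5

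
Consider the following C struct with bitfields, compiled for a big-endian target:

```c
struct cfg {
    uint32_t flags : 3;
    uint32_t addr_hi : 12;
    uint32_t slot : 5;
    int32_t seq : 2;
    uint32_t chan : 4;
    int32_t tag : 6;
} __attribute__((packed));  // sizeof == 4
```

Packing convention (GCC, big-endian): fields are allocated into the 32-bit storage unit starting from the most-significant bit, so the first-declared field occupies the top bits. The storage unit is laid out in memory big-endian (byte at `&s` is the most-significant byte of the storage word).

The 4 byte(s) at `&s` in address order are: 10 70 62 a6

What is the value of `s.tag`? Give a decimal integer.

-26

[0]=0x10 [1]=0x70 [2]=0x62 [3]=0xa6 (big-endian) → word 0x107062a6
flags:3 @ bit 29 → (0x107062a6>>29)&0x7 = 0x0
addr_hi:12 @ bit 17 → (0x107062a6>>17)&0xfff = 0x838
slot:5 @ bit 12 → (0x107062a6>>12)&0x1f = 0x6
seq:2 @ bit 10 → (0x107062a6>>10)&0x3 = 0x0
chan:4 @ bit 6 → (0x107062a6>>6)&0xf = 0xa
tag:6 @ bit 0 → (0x107062a6>>0)&0x3f = 0x26  ←
tag signed 6b, MSB=1: 38 - 64 = -26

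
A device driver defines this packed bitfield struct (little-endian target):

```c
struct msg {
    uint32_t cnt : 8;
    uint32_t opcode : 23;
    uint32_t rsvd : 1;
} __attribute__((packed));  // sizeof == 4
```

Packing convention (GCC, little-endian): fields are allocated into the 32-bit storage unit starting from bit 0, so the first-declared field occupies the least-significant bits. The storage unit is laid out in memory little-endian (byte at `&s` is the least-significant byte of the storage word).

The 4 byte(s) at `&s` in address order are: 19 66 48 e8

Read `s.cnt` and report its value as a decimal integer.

25

[0]=0x19 [1]=0x66 [2]=0x48 [3]=0xe8 (little-endian) → word 0xe8486619
cnt:8 @ bit 0 → (0xe8486619>>0)&0xff = 0x19  ←
opcode:23 @ bit 8 → (0xe8486619>>8)&0x7fffff = 0x684866
rsvd:1 @ bit 31 → (0xe8486619>>31)&0x1 = 0x1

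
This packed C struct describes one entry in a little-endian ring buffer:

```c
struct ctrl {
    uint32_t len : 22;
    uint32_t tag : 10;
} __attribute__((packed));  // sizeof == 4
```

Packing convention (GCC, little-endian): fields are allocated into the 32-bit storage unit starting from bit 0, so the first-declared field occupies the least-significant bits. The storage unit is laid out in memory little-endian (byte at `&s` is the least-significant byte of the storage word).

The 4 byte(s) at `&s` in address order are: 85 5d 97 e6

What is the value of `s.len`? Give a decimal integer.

1531269

[0]=0x85 [1]=0x5d [2]=0x97 [3]=0xe6 (little-endian) → word 0xe6975d85
len:22 @ bit 0 → (0xe6975d85>>0)&0x3fffff = 0x175d85  ←
tag:10 @ bit 22 → (0xe6975d85>>22)&0x3ff = 0x39a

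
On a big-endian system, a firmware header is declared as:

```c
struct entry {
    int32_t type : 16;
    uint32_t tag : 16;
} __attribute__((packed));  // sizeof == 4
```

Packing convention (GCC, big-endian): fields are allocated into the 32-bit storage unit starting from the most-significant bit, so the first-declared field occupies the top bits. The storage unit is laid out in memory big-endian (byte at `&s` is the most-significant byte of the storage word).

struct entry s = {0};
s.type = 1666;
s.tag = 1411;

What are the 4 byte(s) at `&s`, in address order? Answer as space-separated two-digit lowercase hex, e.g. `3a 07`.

06 82 05 83

type:16 = 1666 → 0x682 << 16 → word 0x06820000
tag:16 = 1411 → 0x583 << 0 → word 0x06820583
word = 0x06820583 → big-endian bytes:
  [0]=0x06  [1]=0x82  [2]=0x05  [3]=0x83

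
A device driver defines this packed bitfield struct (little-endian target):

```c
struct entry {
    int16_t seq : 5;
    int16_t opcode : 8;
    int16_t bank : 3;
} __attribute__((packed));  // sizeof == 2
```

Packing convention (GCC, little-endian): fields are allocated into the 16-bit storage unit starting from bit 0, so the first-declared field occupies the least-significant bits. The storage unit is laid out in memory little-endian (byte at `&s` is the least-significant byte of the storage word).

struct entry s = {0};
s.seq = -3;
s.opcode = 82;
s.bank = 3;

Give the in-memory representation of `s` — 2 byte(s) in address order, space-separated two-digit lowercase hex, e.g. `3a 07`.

seq:5 = -3 → 0x1d << 0 → word 0x001d
opcode:8 = 82 → 0x52 << 5 → word 0x0a5d
bank:3 = 3 → 0x3 << 13 → word 0x6a5d
word = 0x6a5d → little-endian bytes:
  [0]=0x5d  [1]=0x6a

5d 6a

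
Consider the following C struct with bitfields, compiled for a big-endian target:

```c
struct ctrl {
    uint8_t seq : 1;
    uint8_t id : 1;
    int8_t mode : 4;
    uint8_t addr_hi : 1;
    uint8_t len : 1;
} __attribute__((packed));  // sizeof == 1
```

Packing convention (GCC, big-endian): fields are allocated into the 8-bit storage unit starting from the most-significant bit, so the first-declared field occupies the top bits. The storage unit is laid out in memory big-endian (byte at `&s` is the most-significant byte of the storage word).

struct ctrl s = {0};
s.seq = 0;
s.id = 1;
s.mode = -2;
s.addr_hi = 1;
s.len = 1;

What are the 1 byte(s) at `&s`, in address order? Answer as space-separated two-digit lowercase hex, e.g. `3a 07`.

seq:1 = 0 → 0x0 << 7 → word 0x00
id:1 = 1 → 0x1 << 6 → word 0x40
mode:4 = -2 → 0xe << 2 → word 0x78
addr_hi:1 = 1 → 0x1 << 1 → word 0x7a
len:1 = 1 → 0x1 << 0 → word 0x7b
word = 0x7b → big-endian bytes:
  [0]=0x7b

7b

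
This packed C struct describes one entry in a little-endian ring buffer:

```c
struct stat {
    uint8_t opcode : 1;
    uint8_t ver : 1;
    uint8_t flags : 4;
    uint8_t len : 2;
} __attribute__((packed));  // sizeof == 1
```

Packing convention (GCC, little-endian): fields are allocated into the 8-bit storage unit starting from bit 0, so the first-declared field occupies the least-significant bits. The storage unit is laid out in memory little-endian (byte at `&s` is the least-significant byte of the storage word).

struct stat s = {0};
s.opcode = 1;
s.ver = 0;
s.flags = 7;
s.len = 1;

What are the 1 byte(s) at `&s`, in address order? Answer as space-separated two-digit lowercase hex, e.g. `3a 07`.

opcode:1 = 1 → 0x1 << 0 → word 0x01
ver:1 = 0 → 0x0 << 1 → word 0x01
flags:4 = 7 → 0x7 << 2 → word 0x1d
len:2 = 1 → 0x1 << 6 → word 0x5d
word = 0x5d → little-endian bytes:
  [0]=0x5d

5d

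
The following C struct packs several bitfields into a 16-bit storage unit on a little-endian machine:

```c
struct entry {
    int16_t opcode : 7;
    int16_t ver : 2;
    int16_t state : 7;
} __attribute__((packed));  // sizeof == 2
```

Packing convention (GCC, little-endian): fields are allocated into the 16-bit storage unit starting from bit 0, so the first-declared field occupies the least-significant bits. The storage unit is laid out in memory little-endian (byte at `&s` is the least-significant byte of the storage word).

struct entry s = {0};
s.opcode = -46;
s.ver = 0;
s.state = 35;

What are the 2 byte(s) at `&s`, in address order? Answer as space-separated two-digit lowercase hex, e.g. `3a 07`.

[0+:7] opcode=-46 & 0x7f = 0x52; word=0x0052
[7+:2] ver=0 & 0x3 = 0x0; word=0x0052
[9+:7] state=35 & 0x7f = 0x23; word=0x4652
word = 0x4652 → little-endian bytes:
  [0]=0x52  [1]=0x46

52 46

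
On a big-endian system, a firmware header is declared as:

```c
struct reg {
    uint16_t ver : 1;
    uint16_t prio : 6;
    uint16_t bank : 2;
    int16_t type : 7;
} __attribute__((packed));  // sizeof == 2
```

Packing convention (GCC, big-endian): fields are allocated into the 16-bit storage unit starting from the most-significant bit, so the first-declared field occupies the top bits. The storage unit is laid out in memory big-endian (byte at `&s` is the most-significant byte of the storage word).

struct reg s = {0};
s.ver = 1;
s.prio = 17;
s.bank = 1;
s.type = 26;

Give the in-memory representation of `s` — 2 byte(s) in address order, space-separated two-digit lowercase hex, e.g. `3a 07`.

a2 9a

[15+:1] ver=1 & 0x1 = 0x1; word=0x8000
[9+:6] prio=17 & 0x3f = 0x11; word=0xa200
[7+:2] bank=1 & 0x3 = 0x1; word=0xa280
[0+:7] type=26 & 0x7f = 0x1a; word=0xa29a
word = 0xa29a → big-endian bytes:
  [0]=0xa2  [1]=0x9a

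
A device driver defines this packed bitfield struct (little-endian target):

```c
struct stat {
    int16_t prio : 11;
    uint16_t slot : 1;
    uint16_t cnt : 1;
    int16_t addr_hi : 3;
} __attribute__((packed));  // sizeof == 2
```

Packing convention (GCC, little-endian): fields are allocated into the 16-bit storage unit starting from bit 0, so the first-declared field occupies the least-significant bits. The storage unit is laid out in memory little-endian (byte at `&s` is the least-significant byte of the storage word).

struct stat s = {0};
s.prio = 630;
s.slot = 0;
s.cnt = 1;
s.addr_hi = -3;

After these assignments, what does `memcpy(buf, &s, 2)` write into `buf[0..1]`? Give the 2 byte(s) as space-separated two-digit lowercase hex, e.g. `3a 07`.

prio (11b) val=630 bits=0x276 at bit 0: 0x0276
slot (1b) val=0 bits=0x0 at bit 11: 0x0276
cnt (1b) val=1 bits=0x1 at bit 12: 0x1276
addr_hi (3b) val=-3 bits=0x5 at bit 13: 0xb276
word = 0xb276 → little-endian bytes:
  [0]=0x76  [1]=0xb2

76 b2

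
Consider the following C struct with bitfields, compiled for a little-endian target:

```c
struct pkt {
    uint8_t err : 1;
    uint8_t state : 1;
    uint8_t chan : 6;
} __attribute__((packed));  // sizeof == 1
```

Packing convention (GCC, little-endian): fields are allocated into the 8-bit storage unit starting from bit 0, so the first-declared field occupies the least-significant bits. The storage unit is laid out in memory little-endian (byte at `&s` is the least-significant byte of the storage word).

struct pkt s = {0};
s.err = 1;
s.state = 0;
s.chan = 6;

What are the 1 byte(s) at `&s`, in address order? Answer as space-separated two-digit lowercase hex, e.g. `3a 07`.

[0+:1] err=1 & 0x1 = 0x1; word=0x01
[1+:1] state=0 & 0x1 = 0x0; word=0x01
[2+:6] chan=6 & 0x3f = 0x6; word=0x19
word = 0x19 → little-endian bytes:
  [0]=0x19

19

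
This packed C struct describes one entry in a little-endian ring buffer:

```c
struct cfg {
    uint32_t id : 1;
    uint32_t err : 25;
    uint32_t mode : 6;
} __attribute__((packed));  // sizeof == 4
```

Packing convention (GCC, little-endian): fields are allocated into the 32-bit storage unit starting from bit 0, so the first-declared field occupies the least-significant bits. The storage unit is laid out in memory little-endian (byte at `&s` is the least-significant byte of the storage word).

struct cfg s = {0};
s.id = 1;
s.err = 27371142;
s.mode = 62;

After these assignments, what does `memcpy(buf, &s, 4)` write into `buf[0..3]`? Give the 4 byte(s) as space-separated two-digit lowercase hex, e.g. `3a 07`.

id (1b) val=1 bits=0x1 at bit 0: 0x00000001
err (25b) val=27371142 bits=0x1a1a686 at bit 1: 0x03434d0d
mode (6b) val=62 bits=0x3e at bit 26: 0xfb434d0d
word = 0xfb434d0d → little-endian bytes:
  [0]=0x0d  [1]=0x4d  [2]=0x43  [3]=0xfb

0d 4d 43 fb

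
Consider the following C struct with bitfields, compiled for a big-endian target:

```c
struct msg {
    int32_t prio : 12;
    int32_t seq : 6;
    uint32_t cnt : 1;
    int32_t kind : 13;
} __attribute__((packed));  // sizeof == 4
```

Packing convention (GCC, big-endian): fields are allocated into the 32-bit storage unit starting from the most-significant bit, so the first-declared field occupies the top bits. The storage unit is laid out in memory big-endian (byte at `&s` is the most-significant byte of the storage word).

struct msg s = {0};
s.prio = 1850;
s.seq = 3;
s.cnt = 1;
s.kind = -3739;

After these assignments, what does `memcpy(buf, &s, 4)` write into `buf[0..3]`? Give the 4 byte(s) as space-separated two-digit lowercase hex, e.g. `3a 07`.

73 a0 f1 65

[20+:12] prio=1850 & 0xfff = 0x73a; word=0x73a00000
[14+:6] seq=3 & 0x3f = 0x3; word=0x73a0c000
[13+:1] cnt=1 & 0x1 = 0x1; word=0x73a0e000
[0+:13] kind=-3739 & 0x1fff = 0x1165; word=0x73a0f165
word = 0x73a0f165 → big-endian bytes:
  [0]=0x73  [1]=0xa0  [2]=0xf1  [3]=0x65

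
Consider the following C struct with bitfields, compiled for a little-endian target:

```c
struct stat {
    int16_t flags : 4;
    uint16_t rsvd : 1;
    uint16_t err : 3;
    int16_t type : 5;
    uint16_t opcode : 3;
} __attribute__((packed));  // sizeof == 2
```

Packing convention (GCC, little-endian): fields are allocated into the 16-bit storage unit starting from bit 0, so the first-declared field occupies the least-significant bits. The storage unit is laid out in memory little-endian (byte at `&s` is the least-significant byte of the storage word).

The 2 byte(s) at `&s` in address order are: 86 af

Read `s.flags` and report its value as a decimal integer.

[0]=0x86 [1]=0xaf (little-endian) → word 0xaf86
flags [0+:4] = (word>>0) & 0xf = 6  ←
rsvd [4+:1] = (word>>4) & 0x1 = 0
err [5+:3] = (word>>5) & 0x7 = 4
type [8+:5] = (word>>8) & 0x1f = 15
opcode [13+:3] = (word>>13) & 0x7 = 5
flags signed 4b, MSB=0: value = 6

6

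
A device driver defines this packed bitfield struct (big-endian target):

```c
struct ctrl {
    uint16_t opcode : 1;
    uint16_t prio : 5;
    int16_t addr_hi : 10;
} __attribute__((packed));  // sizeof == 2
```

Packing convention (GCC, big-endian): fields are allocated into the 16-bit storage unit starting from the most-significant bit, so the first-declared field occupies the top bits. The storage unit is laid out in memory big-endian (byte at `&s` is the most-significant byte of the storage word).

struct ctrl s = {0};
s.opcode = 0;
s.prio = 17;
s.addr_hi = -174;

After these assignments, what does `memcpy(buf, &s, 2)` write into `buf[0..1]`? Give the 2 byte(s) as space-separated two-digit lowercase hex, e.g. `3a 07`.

47 52

opcode:1 = 0 → 0x0 << 15 → word 0x0000
prio:5 = 17 → 0x11 << 10 → word 0x4400
addr_hi:10 = -174 → 0x352 << 0 → word 0x4752
word = 0x4752 → big-endian bytes:
  [0]=0x47  [1]=0x52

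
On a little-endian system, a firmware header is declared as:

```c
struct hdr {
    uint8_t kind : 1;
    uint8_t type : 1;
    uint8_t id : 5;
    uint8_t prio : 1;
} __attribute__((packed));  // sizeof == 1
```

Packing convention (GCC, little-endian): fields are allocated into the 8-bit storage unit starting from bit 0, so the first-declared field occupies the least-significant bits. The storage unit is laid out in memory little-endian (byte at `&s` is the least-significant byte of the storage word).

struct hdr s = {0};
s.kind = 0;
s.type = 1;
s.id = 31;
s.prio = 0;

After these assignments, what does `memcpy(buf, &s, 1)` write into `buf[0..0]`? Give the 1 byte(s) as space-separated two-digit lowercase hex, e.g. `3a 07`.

7e

kind (1b) val=0 bits=0x0 at bit 0: 0x00
type (1b) val=1 bits=0x1 at bit 1: 0x02
id (5b) val=31 bits=0x1f at bit 2: 0x7e
prio (1b) val=0 bits=0x0 at bit 7: 0x7e
word = 0x7e → little-endian bytes:
  [0]=0x7e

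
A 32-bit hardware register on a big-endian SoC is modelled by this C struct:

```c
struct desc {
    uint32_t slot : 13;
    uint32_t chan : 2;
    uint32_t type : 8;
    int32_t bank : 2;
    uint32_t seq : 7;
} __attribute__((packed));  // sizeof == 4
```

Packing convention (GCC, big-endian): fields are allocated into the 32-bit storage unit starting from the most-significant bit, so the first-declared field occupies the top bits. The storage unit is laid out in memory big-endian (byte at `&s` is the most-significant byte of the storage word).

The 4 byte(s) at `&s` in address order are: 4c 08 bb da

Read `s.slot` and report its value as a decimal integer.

[0]=0x4c [1]=0x08 [2]=0xbb [3]=0xda (big-endian) → word 0x4c08bbda
slot:13 @ bit 19 → (0x4c08bbda>>19)&0x1fff = 0x981  ←
chan:2 @ bit 17 → (0x4c08bbda>>17)&0x3 = 0x0
type:8 @ bit 9 → (0x4c08bbda>>9)&0xff = 0x5d
bank:2 @ bit 7 → (0x4c08bbda>>7)&0x3 = 0x3
seq:7 @ bit 0 → (0x4c08bbda>>0)&0x7f = 0x5a

2433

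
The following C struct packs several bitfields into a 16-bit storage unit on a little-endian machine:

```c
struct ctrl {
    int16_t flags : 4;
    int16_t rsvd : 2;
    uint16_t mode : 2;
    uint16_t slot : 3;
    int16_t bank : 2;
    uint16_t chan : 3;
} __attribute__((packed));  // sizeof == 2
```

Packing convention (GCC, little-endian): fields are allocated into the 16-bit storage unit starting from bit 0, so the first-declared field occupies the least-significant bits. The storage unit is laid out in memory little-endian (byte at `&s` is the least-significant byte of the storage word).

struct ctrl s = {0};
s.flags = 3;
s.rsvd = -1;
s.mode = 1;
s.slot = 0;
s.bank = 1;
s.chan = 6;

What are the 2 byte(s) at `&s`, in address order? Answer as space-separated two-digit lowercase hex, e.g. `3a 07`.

73 c8

[0+:4] flags=3 & 0xf = 0x3; word=0x0003
[4+:2] rsvd=-1 & 0x3 = 0x3; word=0x0033
[6+:2] mode=1 & 0x3 = 0x1; word=0x0073
[8+:3] slot=0 & 0x7 = 0x0; word=0x0073
[11+:2] bank=1 & 0x3 = 0x1; word=0x0873
[13+:3] chan=6 & 0x7 = 0x6; word=0xc873
word = 0xc873 → little-endian bytes:
  [0]=0x73  [1]=0xc8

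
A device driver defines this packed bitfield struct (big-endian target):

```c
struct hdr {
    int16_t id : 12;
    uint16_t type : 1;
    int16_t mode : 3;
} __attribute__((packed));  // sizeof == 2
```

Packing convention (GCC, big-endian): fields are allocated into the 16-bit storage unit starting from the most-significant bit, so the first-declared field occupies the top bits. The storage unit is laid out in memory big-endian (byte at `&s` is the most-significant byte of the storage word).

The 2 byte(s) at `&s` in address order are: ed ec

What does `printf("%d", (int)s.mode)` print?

-4

[0]=0xed [1]=0xec (big-endian) → word 0xedec
id:12 @ bit 4 → (0xedec>>4)&0xfff = 0xede
type:1 @ bit 3 → (0xedec>>3)&0x1 = 0x1
mode:3 @ bit 0 → (0xedec>>0)&0x7 = 0x4  ←
mode signed 3b, MSB=1: 4 - 8 = -4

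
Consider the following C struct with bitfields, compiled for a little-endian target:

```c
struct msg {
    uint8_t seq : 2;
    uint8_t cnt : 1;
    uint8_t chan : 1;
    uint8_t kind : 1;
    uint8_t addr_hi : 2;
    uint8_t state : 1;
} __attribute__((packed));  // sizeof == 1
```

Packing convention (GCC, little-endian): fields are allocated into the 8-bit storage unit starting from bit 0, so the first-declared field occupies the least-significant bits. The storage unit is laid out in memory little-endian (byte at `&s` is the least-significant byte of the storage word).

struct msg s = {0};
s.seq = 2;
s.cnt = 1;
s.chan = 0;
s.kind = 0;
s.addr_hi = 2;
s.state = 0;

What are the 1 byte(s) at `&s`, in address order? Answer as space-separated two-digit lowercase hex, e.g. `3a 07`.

seq:2 = 2 → 0x2 << 0 → word 0x02
cnt:1 = 1 → 0x1 << 2 → word 0x06
chan:1 = 0 → 0x0 << 3 → word 0x06
kind:1 = 0 → 0x0 << 4 → word 0x06
addr_hi:2 = 2 → 0x2 << 5 → word 0x46
state:1 = 0 → 0x0 << 7 → word 0x46
word = 0x46 → little-endian bytes:
  [0]=0x46

46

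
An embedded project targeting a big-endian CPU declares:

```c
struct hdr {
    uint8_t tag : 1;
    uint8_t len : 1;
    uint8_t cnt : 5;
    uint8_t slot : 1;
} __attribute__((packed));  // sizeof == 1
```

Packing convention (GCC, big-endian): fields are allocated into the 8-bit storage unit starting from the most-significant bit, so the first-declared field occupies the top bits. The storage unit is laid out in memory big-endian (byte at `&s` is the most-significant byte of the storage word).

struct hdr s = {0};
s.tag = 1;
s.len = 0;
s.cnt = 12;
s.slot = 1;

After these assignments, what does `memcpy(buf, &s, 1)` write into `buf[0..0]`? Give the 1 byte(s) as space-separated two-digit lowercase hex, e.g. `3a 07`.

99

tag (1b) val=1 bits=0x1 at bit 7: 0x80
len (1b) val=0 bits=0x0 at bit 6: 0x80
cnt (5b) val=12 bits=0xc at bit 1: 0x98
slot (1b) val=1 bits=0x1 at bit 0: 0x99
word = 0x99 → big-endian bytes:
  [0]=0x99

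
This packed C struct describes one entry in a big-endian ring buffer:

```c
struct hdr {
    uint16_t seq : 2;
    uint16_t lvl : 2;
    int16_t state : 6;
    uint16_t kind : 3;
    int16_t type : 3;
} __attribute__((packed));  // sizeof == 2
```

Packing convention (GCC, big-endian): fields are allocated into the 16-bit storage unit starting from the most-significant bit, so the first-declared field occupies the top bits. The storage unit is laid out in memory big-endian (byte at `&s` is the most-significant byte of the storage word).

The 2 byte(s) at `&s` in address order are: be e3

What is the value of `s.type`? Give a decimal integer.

[0]=0xbe [1]=0xe3 (big-endian) → word 0xbee3
seq:2 @ bit 14 → (0xbee3>>14)&0x3 = 0x2
lvl:2 @ bit 12 → (0xbee3>>12)&0x3 = 0x3
state:6 @ bit 6 → (0xbee3>>6)&0x3f = 0x3b
kind:3 @ bit 3 → (0xbee3>>3)&0x7 = 0x4
type:3 @ bit 0 → (0xbee3>>0)&0x7 = 0x3  ←
type signed 3b, MSB=0: value = 3

3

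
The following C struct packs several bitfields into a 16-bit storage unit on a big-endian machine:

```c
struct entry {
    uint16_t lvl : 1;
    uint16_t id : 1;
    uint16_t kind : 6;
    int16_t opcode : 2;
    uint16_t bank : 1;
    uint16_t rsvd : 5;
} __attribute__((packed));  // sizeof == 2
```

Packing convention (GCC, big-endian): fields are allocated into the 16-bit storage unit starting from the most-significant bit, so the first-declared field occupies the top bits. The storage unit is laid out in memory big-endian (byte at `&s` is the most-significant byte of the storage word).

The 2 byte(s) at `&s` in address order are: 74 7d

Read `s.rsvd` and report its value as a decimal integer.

[0]=0x74 [1]=0x7d (big-endian) → word 0x747d
lvl:1 @ bit 15 → (0x747d>>15)&0x1 = 0x0
id:1 @ bit 14 → (0x747d>>14)&0x1 = 0x1
kind:6 @ bit 8 → (0x747d>>8)&0x3f = 0x34
opcode:2 @ bit 6 → (0x747d>>6)&0x3 = 0x1
bank:1 @ bit 5 → (0x747d>>5)&0x1 = 0x1
rsvd:5 @ bit 0 → (0x747d>>0)&0x1f = 0x1d  ←

29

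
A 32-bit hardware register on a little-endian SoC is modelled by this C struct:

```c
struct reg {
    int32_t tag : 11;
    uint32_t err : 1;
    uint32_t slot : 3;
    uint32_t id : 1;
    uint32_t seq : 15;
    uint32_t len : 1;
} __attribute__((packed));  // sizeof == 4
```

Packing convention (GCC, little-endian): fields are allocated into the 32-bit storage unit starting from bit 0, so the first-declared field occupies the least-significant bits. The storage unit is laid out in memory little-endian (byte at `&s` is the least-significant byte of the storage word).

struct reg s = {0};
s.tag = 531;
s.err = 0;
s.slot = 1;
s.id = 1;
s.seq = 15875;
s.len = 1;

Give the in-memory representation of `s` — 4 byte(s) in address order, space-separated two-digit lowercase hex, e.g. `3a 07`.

[0+:11] tag=531 & 0x7ff = 0x213; word=0x00000213
[11+:1] err=0 & 0x1 = 0x0; word=0x00000213
[12+:3] slot=1 & 0x7 = 0x1; word=0x00001213
[15+:1] id=1 & 0x1 = 0x1; word=0x00009213
[16+:15] seq=15875 & 0x7fff = 0x3e03; word=0x3e039213
[31+:1] len=1 & 0x1 = 0x1; word=0xbe039213
word = 0xbe039213 → little-endian bytes:
  [0]=0x13  [1]=0x92  [2]=0x03  [3]=0xbe

13 92 03 be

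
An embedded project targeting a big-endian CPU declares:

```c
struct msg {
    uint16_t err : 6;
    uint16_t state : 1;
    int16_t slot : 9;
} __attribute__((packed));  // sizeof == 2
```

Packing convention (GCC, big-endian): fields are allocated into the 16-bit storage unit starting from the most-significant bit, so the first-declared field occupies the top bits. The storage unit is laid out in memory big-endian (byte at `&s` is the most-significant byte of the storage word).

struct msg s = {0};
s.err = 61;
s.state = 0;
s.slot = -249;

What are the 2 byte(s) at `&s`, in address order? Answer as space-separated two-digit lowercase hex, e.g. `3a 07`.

f5 07

[10+:6] err=61 & 0x3f = 0x3d; word=0xf400
[9+:1] state=0 & 0x1 = 0x0; word=0xf400
[0+:9] slot=-249 & 0x1ff = 0x107; word=0xf507
word = 0xf507 → big-endian bytes:
  [0]=0xf5  [1]=0x07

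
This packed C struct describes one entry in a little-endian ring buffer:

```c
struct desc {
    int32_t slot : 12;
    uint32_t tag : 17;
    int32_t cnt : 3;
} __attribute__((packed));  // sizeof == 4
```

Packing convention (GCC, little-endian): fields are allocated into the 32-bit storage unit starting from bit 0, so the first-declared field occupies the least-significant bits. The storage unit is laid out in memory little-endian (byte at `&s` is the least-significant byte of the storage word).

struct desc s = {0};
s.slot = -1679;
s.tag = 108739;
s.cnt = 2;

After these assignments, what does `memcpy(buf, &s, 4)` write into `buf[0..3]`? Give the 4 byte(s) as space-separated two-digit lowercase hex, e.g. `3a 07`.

slot (12b) val=-1679 bits=0x971 at bit 0: 0x00000971
tag (17b) val=108739 bits=0x1a8c3 at bit 12: 0x1a8c3971
cnt (3b) val=2 bits=0x2 at bit 29: 0x5a8c3971
word = 0x5a8c3971 → little-endian bytes:
  [0]=0x71  [1]=0x39  [2]=0x8c  [3]=0x5a

71 39 8c 5a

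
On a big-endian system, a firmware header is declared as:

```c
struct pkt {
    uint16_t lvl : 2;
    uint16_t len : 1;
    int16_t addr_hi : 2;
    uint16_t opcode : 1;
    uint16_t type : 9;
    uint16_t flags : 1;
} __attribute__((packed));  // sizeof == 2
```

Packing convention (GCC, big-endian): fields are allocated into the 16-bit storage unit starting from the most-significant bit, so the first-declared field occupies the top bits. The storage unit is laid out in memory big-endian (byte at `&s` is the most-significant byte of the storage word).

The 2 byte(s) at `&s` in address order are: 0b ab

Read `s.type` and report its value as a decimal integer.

469

[0]=0x0b [1]=0xab (big-endian) → word 0x0bab
lvl [14+:2] = (word>>14) & 0x3 = 0
len [13+:1] = (word>>13) & 0x1 = 0
addr_hi [11+:2] = (word>>11) & 0x3 = 1
opcode [10+:1] = (word>>10) & 0x1 = 0
type [1+:9] = (word>>1) & 0x1ff = 469  ←
flags [0+:1] = (word>>0) & 0x1 = 1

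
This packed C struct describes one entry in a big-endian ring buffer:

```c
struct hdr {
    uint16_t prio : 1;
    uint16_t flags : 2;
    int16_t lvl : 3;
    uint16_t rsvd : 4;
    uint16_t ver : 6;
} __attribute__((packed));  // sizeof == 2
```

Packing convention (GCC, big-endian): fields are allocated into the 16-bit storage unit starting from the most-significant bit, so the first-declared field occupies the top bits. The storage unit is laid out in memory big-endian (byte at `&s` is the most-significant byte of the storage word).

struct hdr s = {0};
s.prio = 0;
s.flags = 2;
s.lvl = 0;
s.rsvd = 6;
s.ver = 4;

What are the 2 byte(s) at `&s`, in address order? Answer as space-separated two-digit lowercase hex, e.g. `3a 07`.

41 84

[15+:1] prio=0 & 0x1 = 0x0; word=0x0000
[13+:2] flags=2 & 0x3 = 0x2; word=0x4000
[10+:3] lvl=0 & 0x7 = 0x0; word=0x4000
[6+:4] rsvd=6 & 0xf = 0x6; word=0x4180
[0+:6] ver=4 & 0x3f = 0x4; word=0x4184
word = 0x4184 → big-endian bytes:
  [0]=0x41  [1]=0x84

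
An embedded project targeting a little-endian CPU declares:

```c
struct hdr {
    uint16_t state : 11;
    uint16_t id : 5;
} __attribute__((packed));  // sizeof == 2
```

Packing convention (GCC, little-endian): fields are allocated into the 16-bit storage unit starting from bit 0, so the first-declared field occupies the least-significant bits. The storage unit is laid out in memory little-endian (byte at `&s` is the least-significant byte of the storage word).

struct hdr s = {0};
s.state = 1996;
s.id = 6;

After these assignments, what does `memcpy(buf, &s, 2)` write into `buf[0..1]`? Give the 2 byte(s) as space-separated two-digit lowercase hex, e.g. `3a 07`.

[0+:11] state=1996 & 0x7ff = 0x7cc; word=0x07cc
[11+:5] id=6 & 0x1f = 0x6; word=0x37cc
word = 0x37cc → little-endian bytes:
  [0]=0xcc  [1]=0x37

cc 37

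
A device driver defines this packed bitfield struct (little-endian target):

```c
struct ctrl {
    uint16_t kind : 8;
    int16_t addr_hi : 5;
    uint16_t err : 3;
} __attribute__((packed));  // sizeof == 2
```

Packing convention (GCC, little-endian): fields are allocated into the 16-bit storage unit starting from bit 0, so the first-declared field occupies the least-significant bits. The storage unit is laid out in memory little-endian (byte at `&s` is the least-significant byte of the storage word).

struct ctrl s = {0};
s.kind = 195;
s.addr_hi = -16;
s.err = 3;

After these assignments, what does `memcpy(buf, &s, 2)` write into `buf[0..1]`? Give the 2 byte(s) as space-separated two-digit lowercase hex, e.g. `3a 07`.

c3 70

[0+:8] kind=195 & 0xff = 0xc3; word=0x00c3
[8+:5] addr_hi=-16 & 0x1f = 0x10; word=0x10c3
[13+:3] err=3 & 0x7 = 0x3; word=0x70c3
word = 0x70c3 → little-endian bytes:
  [0]=0xc3  [1]=0x70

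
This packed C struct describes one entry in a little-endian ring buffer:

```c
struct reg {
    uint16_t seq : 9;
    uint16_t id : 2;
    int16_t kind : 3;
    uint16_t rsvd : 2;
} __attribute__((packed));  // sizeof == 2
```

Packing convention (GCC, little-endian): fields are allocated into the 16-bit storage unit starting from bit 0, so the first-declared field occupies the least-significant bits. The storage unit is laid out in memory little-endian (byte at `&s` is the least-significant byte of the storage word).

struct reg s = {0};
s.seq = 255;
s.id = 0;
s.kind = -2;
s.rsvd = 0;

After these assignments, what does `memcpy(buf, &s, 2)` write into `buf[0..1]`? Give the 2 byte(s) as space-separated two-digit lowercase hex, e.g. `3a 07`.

ff 30

[0+:9] seq=255 & 0x1ff = 0xff; word=0x00ff
[9+:2] id=0 & 0x3 = 0x0; word=0x00ff
[11+:3] kind=-2 & 0x7 = 0x6; word=0x30ff
[14+:2] rsvd=0 & 0x3 = 0x0; word=0x30ff
word = 0x30ff → little-endian bytes:
  [0]=0xff  [1]=0x30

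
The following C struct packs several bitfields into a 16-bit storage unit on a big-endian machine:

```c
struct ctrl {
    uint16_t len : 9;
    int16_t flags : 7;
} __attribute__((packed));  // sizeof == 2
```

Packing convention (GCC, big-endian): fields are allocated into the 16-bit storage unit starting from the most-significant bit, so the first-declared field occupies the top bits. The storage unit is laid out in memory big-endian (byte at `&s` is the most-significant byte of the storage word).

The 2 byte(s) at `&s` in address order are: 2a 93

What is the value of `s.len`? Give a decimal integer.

[0]=0x2a [1]=0x93 (big-endian) → word 0x2a93
len [7+:9] = (word>>7) & 0x1ff = 85  ←
flags [0+:7] = (word>>0) & 0x7f = 19

85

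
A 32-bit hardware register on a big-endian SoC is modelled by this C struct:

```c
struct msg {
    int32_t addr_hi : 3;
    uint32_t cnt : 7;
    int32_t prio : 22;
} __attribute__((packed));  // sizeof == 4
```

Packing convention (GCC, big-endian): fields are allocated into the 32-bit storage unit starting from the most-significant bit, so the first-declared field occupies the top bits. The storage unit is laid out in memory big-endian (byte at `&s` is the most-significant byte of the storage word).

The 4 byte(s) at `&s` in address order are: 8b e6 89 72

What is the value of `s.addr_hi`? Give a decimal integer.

-4

[0]=0x8b [1]=0xe6 [2]=0x89 [3]=0x72 (big-endian) → word 0x8be68972
addr_hi:3 @ bit 29 → (0x8be68972>>29)&0x7 = 0x4  ←
cnt:7 @ bit 22 → (0x8be68972>>22)&0x7f = 0x2f
prio:22 @ bit 0 → (0x8be68972>>0)&0x3fffff = 0x268972
addr_hi signed 3b, MSB=1: 4 - 8 = -4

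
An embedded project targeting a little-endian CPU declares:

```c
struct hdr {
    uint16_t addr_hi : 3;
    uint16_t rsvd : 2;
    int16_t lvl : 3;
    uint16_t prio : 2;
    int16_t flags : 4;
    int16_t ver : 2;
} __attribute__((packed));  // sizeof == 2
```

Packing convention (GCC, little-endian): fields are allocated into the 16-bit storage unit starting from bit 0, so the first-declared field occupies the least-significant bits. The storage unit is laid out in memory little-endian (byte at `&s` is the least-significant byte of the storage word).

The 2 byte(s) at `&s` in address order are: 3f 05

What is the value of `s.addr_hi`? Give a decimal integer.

7

[0]=0x3f [1]=0x05 (little-endian) → word 0x053f
addr_hi:3 @ bit 0 → (0x053f>>0)&0x7 = 0x7  ←
rsvd:2 @ bit 3 → (0x053f>>3)&0x3 = 0x3
lvl:3 @ bit 5 → (0x053f>>5)&0x7 = 0x1
prio:2 @ bit 8 → (0x053f>>8)&0x3 = 0x1
flags:4 @ bit 10 → (0x053f>>10)&0xf = 0x1
ver:2 @ bit 14 → (0x053f>>14)&0x3 = 0x0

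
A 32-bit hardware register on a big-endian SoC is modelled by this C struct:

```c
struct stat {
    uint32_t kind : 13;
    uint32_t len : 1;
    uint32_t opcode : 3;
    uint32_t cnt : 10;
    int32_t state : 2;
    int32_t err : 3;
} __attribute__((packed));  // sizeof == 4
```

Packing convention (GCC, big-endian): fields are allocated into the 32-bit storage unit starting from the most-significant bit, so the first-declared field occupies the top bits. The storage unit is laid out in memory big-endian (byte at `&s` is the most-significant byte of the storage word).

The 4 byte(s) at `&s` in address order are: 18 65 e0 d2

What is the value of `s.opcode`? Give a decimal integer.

3

[0]=0x18 [1]=0x65 [2]=0xe0 [3]=0xd2 (big-endian) → word 0x1865e0d2
kind:13 @ bit 19 → (0x1865e0d2>>19)&0x1fff = 0x30c
len:1 @ bit 18 → (0x1865e0d2>>18)&0x1 = 0x1
opcode:3 @ bit 15 → (0x1865e0d2>>15)&0x7 = 0x3  ←
cnt:10 @ bit 5 → (0x1865e0d2>>5)&0x3ff = 0x306
state:2 @ bit 3 → (0x1865e0d2>>3)&0x3 = 0x2
err:3 @ bit 0 → (0x1865e0d2>>0)&0x7 = 0x2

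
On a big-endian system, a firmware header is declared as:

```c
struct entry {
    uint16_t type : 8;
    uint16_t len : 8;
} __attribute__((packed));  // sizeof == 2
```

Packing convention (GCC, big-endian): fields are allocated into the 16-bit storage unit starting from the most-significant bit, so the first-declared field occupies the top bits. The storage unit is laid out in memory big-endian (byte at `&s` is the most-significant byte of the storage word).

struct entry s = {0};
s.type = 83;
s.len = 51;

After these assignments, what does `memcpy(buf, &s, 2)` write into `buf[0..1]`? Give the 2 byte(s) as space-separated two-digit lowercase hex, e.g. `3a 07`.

53 33

[8+:8] type=83 & 0xff = 0x53; word=0x5300
[0+:8] len=51 & 0xff = 0x33; word=0x5333
word = 0x5333 → big-endian bytes:
  [0]=0x53  [1]=0x33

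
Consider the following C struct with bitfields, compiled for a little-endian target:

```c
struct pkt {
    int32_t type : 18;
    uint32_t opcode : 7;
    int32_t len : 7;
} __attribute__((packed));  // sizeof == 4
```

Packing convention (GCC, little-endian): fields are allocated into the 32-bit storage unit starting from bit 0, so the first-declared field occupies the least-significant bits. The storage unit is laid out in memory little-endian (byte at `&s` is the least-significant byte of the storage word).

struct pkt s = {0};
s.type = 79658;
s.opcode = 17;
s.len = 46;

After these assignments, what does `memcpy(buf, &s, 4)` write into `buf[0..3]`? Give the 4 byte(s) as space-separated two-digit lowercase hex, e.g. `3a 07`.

type:18 = 79658 → 0x1372a << 0 → word 0x0001372a
opcode:7 = 17 → 0x11 << 18 → word 0x0045372a
len:7 = 46 → 0x2e << 25 → word 0x5c45372a
word = 0x5c45372a → little-endian bytes:
  [0]=0x2a  [1]=0x37  [2]=0x45  [3]=0x5c

2a 37 45 5c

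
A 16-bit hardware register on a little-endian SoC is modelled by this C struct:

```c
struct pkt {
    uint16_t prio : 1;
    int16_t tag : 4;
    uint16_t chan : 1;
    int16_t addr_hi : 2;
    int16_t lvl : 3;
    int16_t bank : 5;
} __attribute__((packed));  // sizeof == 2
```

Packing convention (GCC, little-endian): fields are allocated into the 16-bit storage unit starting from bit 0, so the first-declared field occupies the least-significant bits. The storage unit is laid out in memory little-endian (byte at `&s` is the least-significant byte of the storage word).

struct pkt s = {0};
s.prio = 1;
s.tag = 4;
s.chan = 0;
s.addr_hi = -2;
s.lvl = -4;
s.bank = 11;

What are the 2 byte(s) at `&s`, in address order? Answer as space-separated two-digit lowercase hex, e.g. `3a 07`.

89 5c

prio:1 = 1 → 0x1 << 0 → word 0x0001
tag:4 = 4 → 0x4 << 1 → word 0x0009
chan:1 = 0 → 0x0 << 5 → word 0x0009
addr_hi:2 = -2 → 0x2 << 6 → word 0x0089
lvl:3 = -4 → 0x4 << 8 → word 0x0489
bank:5 = 11 → 0xb << 11 → word 0x5c89
word = 0x5c89 → little-endian bytes:
  [0]=0x89  [1]=0x5c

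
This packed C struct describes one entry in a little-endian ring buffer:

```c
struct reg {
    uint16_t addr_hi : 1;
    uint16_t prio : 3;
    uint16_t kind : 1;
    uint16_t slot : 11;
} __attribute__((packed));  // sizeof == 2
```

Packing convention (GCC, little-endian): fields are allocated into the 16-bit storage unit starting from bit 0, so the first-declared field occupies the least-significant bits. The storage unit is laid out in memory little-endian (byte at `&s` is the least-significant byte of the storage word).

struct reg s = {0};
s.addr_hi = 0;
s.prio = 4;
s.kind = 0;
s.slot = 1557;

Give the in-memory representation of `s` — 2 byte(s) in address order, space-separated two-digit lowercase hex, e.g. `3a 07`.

addr_hi (1b) val=0 bits=0x0 at bit 0: 0x0000
prio (3b) val=4 bits=0x4 at bit 1: 0x0008
kind (1b) val=0 bits=0x0 at bit 4: 0x0008
slot (11b) val=1557 bits=0x615 at bit 5: 0xc2a8
word = 0xc2a8 → little-endian bytes:
  [0]=0xa8  [1]=0xc2

a8 c2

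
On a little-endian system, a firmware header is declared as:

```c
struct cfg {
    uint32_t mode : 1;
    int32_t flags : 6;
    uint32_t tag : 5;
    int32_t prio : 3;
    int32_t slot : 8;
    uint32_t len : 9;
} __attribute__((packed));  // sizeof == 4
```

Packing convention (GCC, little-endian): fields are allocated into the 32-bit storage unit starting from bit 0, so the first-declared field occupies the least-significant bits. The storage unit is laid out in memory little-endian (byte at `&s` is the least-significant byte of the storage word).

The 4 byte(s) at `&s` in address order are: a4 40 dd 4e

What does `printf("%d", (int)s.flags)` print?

[0]=0xa4 [1]=0x40 [2]=0xdd [3]=0x4e (little-endian) → word 0x4edd40a4
mode [0+:1] = (word>>0) & 0x1 = 0
flags [1+:6] = (word>>1) & 0x3f = 18  ←
tag [7+:5] = (word>>7) & 0x1f = 1
prio [12+:3] = (word>>12) & 0x7 = 4
slot [15+:8] = (word>>15) & 0xff = 186
len [23+:9] = (word>>23) & 0x1ff = 157
flags signed 6b, MSB=0: value = 18

18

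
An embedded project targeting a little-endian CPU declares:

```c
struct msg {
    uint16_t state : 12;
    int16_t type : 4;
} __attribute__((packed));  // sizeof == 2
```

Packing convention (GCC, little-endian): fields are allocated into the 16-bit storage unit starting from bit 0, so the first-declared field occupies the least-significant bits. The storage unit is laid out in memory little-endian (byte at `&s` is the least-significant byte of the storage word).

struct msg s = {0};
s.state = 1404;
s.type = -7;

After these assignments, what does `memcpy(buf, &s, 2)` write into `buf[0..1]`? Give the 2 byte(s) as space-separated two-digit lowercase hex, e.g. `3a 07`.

7c 95

[0+:12] state=1404 & 0xfff = 0x57c; word=0x057c
[12+:4] type=-7 & 0xf = 0x9; word=0x957c
word = 0x957c → little-endian bytes:
  [0]=0x7c  [1]=0x95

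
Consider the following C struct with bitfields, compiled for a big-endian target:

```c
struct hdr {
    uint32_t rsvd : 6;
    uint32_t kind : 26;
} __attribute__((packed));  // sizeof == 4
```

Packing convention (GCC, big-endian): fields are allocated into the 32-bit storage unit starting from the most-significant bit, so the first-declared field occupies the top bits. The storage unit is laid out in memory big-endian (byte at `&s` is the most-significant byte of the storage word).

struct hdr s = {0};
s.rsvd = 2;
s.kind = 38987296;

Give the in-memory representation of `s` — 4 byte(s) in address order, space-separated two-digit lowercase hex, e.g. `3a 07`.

0a 52 e6 20

rsvd:6 = 2 → 0x2 << 26 → word 0x08000000
kind:26 = 38987296 → 0x252e620 << 0 → word 0x0a52e620
word = 0x0a52e620 → big-endian bytes:
  [0]=0x0a  [1]=0x52  [2]=0xe6  [3]=0x20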